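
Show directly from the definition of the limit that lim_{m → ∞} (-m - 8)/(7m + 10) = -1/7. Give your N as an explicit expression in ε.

Let ε > 0 be given. For m ≥ 1, |(-m - 8)/(7m + 10) + 1/7| = |-46|/(7(7m + 10)) = 46/(7(7m + 10)).
Since 7m + 10 ≥ 7m for m ≥ 1, this is ≤ 46/(7·7m) = (46/49)/m.
So |(-m - 8)/(7m + 10) + 1/7| < ε whenever m > (46/49)/ε.
Take N = (46/49)/ε. If m > N then |(-m - 8)/(7m + 10) + 1/7| ≤ (46/49)/m < ε.

N = (46/49)/ε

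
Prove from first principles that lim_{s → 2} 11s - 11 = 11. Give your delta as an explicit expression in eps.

delta = eps/11

Fix eps > 0. We need delta > 0 so that 0 < |s − 2| < delta implies |(11s - 11) − 11| < eps.
|(11s - 11) − 11| = |11s - 22| = 11|s − 2|.
So 11|s − 2| < eps exactly when |s − 2| < eps/11.
Take delta = eps/11. If 0 < |s − 2| < delta then |(11s - 11) − 11| = 11|s − 2| < 11·(eps/11) = eps.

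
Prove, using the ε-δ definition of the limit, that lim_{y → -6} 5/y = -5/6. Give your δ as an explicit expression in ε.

δ = min(3, (18/5)ε)

Fix ε > 0. We seek δ > 0 such that 0 < |y + 6| < δ implies |5/y + 5/6| < ε.
|5/y + 5/6| = 5·|-6 − y|/(6·|y|) = 5|y + 6|/(6|y|).
Require δ ≤ 3 so that |y| > 6 − 3 = 3, hence 6|y| > 18.
Then |5/y + 5/6| < 5|y + 6|/18, which is < ε when |y + 6| < (18/5)ε.
Take δ = min(3, (18/5)ε). Then 0 < |y + 6| < δ gives both |y + 6| < 3 and |y + 6| < (18/5)ε, so |5/y + 5/6| < ε.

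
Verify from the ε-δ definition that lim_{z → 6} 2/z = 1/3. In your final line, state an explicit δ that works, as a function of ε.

Fix ε > 0. We seek δ > 0 such that 0 < |z − 6| < δ implies |2/z − (1/3)| < ε.
|2/z − (1/3)| = 2·|6 − z|/(6·|z|) = 2|z − 6|/(6|z|).
Restrict δ ≤ 3. Then |z − 6| < 3 gives |z| > 3, so 6|z| > 18.
Then |2/z − (1/3)| < 2|z − 6|/18, which is < ε when |z − 6| < 9ε.
Take δ = min(3, 9ε). Then 0 < |z − 6| < δ gives both |z − 6| < 3 and |z − 6| < 9ε, so |2/z − (1/3)| < ε.

δ = min(3, 9ε)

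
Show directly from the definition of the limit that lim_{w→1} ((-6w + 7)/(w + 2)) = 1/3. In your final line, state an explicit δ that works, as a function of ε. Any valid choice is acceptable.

δ = min(3/2, (9/38)ε)

Suppose ε > 0. We want δ > 0 with 0 < |w − 1| < δ ⇒ |(-6w + 7)/(w + 2) − (1/3)| < ε.
Combining over a common denominator, (-6w + 7)/(w + 2) − (1/3) = [(-6w + 7)·3 − 1·(w + 2)] / [3·(w + 2)] = -19(w − 1) / (3(w + 2)).
So |(-6w + 7)/(w + 2) − (1/3)| = 19|w − 1| / (3·|w + 2|).
Restrict δ ≤ 3/2. Then |w − 1| < 3/2 gives |w + 2| = |(w − 1) + 3| ≥ 3 − 3/2 = 3/2.
Hence |(-6w + 7)/(w + 2) − (1/3)| < 19|w − 1|/(3·(3/2)) = (38/9)|w − 1|, which is < ε once |w − 1| < (9/38)ε.
Take δ = min(3/2, (9/38)ε). Then 0 < |w − 1| < δ forces both bounds, so |(-6w + 7)/(w + 2) − (1/3)| < ε.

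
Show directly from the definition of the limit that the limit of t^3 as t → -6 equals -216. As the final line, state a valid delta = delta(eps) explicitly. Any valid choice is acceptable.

delta = min(1, eps/127)

Let eps > 0 be given. We seek delta > 0 with 0 < |t + 6| < delta ⇒ |t^3 + 216| < eps.
Factor: t^3 + 216 = (t + 6)(t^2 - 6t + 36), so |t^3 + 216| = |t + 6|·|t^2 - 6t + 36|.
Restrict delta ≤ 1. Then |t + 6| < 1 gives |t| < 7, so by the triangle inequality |t^2 - 6t + 36| ≤ 7^2 + 6·7 + 36 = 127.
Hence |t^3 + 216| ≤ 127|t + 6|, which is < eps once |t + 6| < eps/127.
Take delta = min(1, eps/127). If 0 < |t + 6| < delta then both bounds hold and |t^3 + 216| ≤ 127|t + 6| < 127·(eps/127) = eps.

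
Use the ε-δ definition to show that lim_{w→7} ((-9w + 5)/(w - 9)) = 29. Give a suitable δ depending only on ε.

δ = min(1, (1/38)ε)

Let ε > 0 be given. We want δ > 0 with 0 < |w − 7| < δ ⇒ |(-9w + 5)/(w - 9) − 29| < ε.
Combining over a common denominator, (-9w + 5)/(w - 9) − 29 = [(-9w + 5)·(-2) − (-58)·(w - 9)] / [(-2)·(w - 9)] = 76(w − 7) / ((-2)(w - 9)).
So |(-9w + 5)/(w - 9) − 29| = 76|w − 7| / (2·|w − 9|).
Restrict δ ≤ 1. Then |w − 7| < 1 gives |w − 9| = |(w − 7) + (-2)| ≥ 2 − 1 = 1.
Hence |(-9w + 5)/(w - 9) − 29| < 76|w − 7|/(2·1) = 38|w − 7|, which is < ε once |w − 7| < (1/38)ε.
Take δ = min(1, (1/38)ε). Then 0 < |w − 7| < δ forces both bounds, so |(-9w + 5)/(w - 9) − 29| < ε.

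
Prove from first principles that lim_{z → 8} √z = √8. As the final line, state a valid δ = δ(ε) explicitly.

δ = min(8, √8·ε)

Let ε > 0 be given. We want δ > 0 such that 0 < |z − 8| < δ implies |√z − √8| < ε.
Multiplying by the conjugate, |√z − √8| = |z − 8|/(√z + √8).
Restrict δ ≤ 8 so that |z − 8| < 8 forces z > 0, and then √z + √8 > √8.
Hence |√z − √8| < |z − 8|/√8, which is < ε once |z − 8| < √8·ε.
Take δ = min(8, √8·ε). If 0 < |z − 8| < δ then z > 0 and |√z − √8| < |z − 8|/√8 < ε.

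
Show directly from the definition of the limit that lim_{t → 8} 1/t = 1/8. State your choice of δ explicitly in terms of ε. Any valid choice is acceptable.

δ = min(4, 32ε)

Let ε > 0. We seek δ > 0 such that 0 < |t − 8| < δ implies |1/t − (1/8)| < ε.
|1/t − (1/8)| = |8 − t|/(8·|t|) = |t − 8|/(8|t|).
Restrict δ ≤ 4. Then |t − 8| < 4 gives |t| > 4, so 8|t| > 32.
Then |1/t − (1/8)| < |t − 8|/32, which is < ε when |t − 8| < 32ε.
Take δ = min(4, 32ε). Then 0 < |t − 8| < δ gives both |t − 8| < 4 and |t − 8| < 32ε, so |1/t − (1/8)| < ε.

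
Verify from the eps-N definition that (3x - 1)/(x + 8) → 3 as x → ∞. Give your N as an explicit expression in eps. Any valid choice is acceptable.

Suppose eps > 0. We seek N > 0 such that x > N implies |(3x - 1)/(x + 8) − 3| < eps.
(3x - 1)/(x + 8) − 3 = ((3x - 1) − 3(x + 8)) / ((x + 8)) = -25/((x + 8)).
For x > 0 we have x + 8 > x, so |(3x - 1)/(x + 8) − 3| = 25/((x + 8)) < 25/(x) = 25/x.
Thus |(3x - 1)/(x + 8) − 3| < eps whenever x > 25/eps.
Take N = 25/eps. If x > N then |(3x - 1)/(x + 8) − 3| < 25/x < eps.

N = 25/eps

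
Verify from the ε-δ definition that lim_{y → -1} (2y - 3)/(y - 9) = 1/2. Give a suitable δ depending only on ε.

Let ε > 0 be given. We want δ > 0 with 0 < |y + 1| < δ ⇒ |(2y - 3)/(y - 9) − (1/2)| < ε.
Combining over a common denominator, (2y - 3)/(y - 9) − (1/2) = [(2y - 3)·(-10) − (-5)·(y - 9)] / [(-10)·(y - 9)] = -15(y + 1) / ((-10)(y - 9)).
So |(2y - 3)/(y - 9) − (1/2)| = 15|y + 1| / (10·|y − 9|).
Require δ ≤ 5, so |y − 9| ≥ |-10| − |y + 1| > 10 − 5 = 5.
Hence |(2y - 3)/(y - 9) − (1/2)| < 15|y + 1|/(10·5) = (3/10)|y + 1|, which is < ε once |y + 1| < (10/3)ε.
Take δ = min(5, (10/3)ε). Then 0 < |y + 1| < δ forces both bounds, so |(2y - 3)/(y - 9) − (1/2)| < ε.

δ = min(5, (10/3)ε)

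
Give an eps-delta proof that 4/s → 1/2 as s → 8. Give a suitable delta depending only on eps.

delta = min(4, 8eps)

Fix eps > 0. We seek delta > 0 such that 0 < |s − 8| < delta implies |4/s − (1/2)| < eps.
|4/s − (1/2)| = 4·|8 − s|/(8·|s|) = 4|s − 8|/(8|s|).
Restrict delta ≤ 4. Then |s − 8| < 4 gives |s| > 4, so 8|s| > 32.
Then |4/s − (1/2)| < 4|s − 8|/32, which is < eps when |s − 8| < 8eps.
Take delta = min(4, 8eps). Then 0 < |s − 8| < delta gives both |s − 8| < 4 and |s − 8| < 8eps, so |4/s − (1/2)| < eps.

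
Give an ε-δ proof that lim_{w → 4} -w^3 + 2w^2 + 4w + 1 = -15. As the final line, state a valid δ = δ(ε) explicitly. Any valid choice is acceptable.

Let ε > 0 be given. We want δ > 0 such that 0 < |w − 4| < δ implies |(-w^3 + 2w^2 + 4w + 1) + 15| < ε.
(-w^3 + 2w^2 + 4w + 1) + 15 = -w^3 + 2w^2 + 4w + 16 = (w − 4)(-w^2 - 2w - 4).
So |(-w^3 + 2w^2 + 4w + 1) + 15| = |w − 4|·|-w^2 - 2w - 4|.
Require δ ≤ 1. Then |w − 4| < 1 gives |w| < 5, and by the triangle inequality |-w^2 - 2w - 4| ≤ 5^2 + 2·5 + 4 = 39.
Hence |(-w^3 + 2w^2 + 4w + 1) + 15| ≤ 39|w − 4| < ε provided |w − 4| < ε/39.
Take δ = min(1, ε/39). Then 0 < |w − 4| < δ gives both |w − 4| < 1 and |w − 4| < ε/39, so |(-w^3 + 2w^2 + 4w + 1) + 15| < ε.

δ = min(1, ε/39)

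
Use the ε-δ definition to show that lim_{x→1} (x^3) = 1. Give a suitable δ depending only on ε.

δ = min(1, ε/7)

Let ε > 0. We seek δ > 0 with 0 < |x − 1| < δ ⇒ |x^3 − 1| < ε.
Factor: x^3 − 1 = (x − 1)(x^2 + x + 1), so |x^3 − 1| = |x − 1|·|x^2 + x + 1|.
Restrict δ ≤ 1. Then |x − 1| < 1 gives |x| < 2, so by the triangle inequality |x^2 + x + 1| ≤ 2^2 + 2 + 1 = 7.
Hence |x^3 − 1| ≤ 7|x − 1|, which is < ε once |x − 1| < ε/7.
Take δ = min(1, ε/7). If 0 < |x − 1| < δ then both bounds hold and |x^3 − 1| ≤ 7|x − 1| < 7·(ε/7) = ε.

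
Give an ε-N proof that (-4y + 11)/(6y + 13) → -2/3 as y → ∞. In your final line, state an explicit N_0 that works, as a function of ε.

N_0 = (59/18)/ε

Let ε > 0. We seek N_0 > 0 such that y > N_0 implies |(-4y + 11)/(6y + 13) + 2/3| < ε.
(-4y + 11)/(6y + 13) + 2/3 = (6(-4y + 11) − (-4)(6y + 13)) / (6(6y + 13)) = 118/(6(6y + 13)).
For y > 0 we have 6y + 13 > 6y, so |(-4y + 11)/(6y + 13) + 2/3| = 118/(6(6y + 13)) < 118/(6·6y) = (59/18)/y.
Thus |(-4y + 11)/(6y + 13) + 2/3| < ε whenever y > (59/18)/ε.
Take N_0 = (59/18)/ε. If y > N_0 then |(-4y + 11)/(6y + 13) + 2/3| < (59/18)/y < ε.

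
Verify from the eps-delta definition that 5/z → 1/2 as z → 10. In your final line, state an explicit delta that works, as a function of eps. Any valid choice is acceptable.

Suppose eps > 0. We seek delta > 0 such that 0 < |z − 10| < delta implies |5/z − (1/2)| < eps.
|5/z − (1/2)| = 5·|10 − z|/(10·|z|) = 5|z − 10|/(10|z|).
Restrict delta ≤ 5. Then |z − 10| < 5 gives |z| > 5, so 10|z| > 50.
Then |5/z − (1/2)| < 5|z − 10|/50, which is < eps when |z − 10| < 10eps.
Take delta = min(5, 10eps). Then 0 < |z − 10| < delta gives both |z − 10| < 5 and |z − 10| < 10eps, so |5/z − (1/2)| < eps.

delta = min(5, 10eps)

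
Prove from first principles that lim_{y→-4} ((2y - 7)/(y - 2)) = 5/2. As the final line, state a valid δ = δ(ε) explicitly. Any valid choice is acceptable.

Suppose ε > 0. We want δ > 0 with 0 < |y + 4| < δ ⇒ |(2y - 7)/(y - 2) − (5/2)| < ε.
Combining over a common denominator, (2y - 7)/(y - 2) − (5/2) = [(2y - 7)·(-6) − (-15)·(y - 2)] / [(-6)·(y - 2)] = 3(y + 4) / ((-6)(y - 2)).
So |(2y - 7)/(y - 2) − (5/2)| = 3|y + 4| / (6·|y − 2|).
Restrict δ ≤ 3. Then |y + 4| < 3 gives |y − 2| = |(y + 4) + (-6)| ≥ 6 − 3 = 3.
Hence |(2y - 7)/(y - 2) − (5/2)| < 3|y + 4|/(6·3) = (1/6)|y + 4|, which is < ε once |y + 4| < 6ε.
Take δ = min(3, 6ε). Then 0 < |y + 4| < δ forces both bounds, so |(2y - 7)/(y - 2) − (5/2)| < ε.

δ = min(3, 6ε)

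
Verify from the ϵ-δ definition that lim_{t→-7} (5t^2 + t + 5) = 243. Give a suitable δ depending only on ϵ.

Fix ϵ > 0. We want δ > 0 such that 0 < |t + 7| < δ implies |(5t^2 + t + 5) − 243| < ϵ.
(5t^2 + t + 5) − 243 = 5t^2 + t - 238 = (t + 7)(5t - 34).
So |(5t^2 + t + 5) − 243| = |t + 7|·|5t - 34|.
Assume first that |t + 7| < 2, so |t| < 9. Then |5t - 34| ≤ 5·9 + 34 = 79.
Hence |(5t^2 + t + 5) − 243| ≤ 79|t + 7| < ϵ provided |t + 7| < ϵ/79.
Choosing δ = min(2, ϵ/79) ensures both conditions, hence |(5t^2 + t + 5) − 243| < ϵ.

δ = min(2, ϵ/79)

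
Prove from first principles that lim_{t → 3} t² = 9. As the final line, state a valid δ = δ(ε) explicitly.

δ = min(1, ε/7)

Let ε > 0 be given. We seek δ > 0 with 0 < |t − 3| < δ ⇒ |t² − 9| < ε.
Factor: t² − 9 = (t − 3)(t + 3), so |t² − 9| = |t − 3|·|t + 3|.
Impose δ ≤ 1 so that |t| < 4; then |t + 3| ≤ 7.
Hence |t² − 9| ≤ 7|t − 3|, which is < ε once |t − 3| < ε/7.
Take δ = min(1, ε/7). If 0 < |t − 3| < δ then both bounds hold and |t² − 9| ≤ 7|t − 3| < 7·(ε/7) = ε.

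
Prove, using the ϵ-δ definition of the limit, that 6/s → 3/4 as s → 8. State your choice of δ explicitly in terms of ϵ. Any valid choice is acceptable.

Fix ϵ > 0. We seek δ > 0 such that 0 < |s − 8| < δ implies |6/s − (3/4)| < ϵ.
|6/s − (3/4)| = 6·|8 − s|/(8·|s|) = 6|s − 8|/(8|s|).
Require δ ≤ 4 so that |s| > 8 − 4 = 4, hence 8|s| > 32.
Then |6/s − (3/4)| < 6|s − 8|/32, which is < ϵ when |s − 8| < (16/3)ϵ.
Take δ = min(4, (16/3)ϵ). Then 0 < |s − 8| < δ gives both |s − 8| < 4 and |s − 8| < (16/3)ϵ, so |6/s − (3/4)| < ϵ.

δ = min(4, (16/3)ϵ)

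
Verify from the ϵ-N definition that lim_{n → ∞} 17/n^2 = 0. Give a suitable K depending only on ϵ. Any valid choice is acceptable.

K = (17/ϵ)^{1/2}

Fix ϵ > 0. For n ≥ 1, |17/n^2 − 0| = 17/n^2.
17/n^2 < ϵ ⇔ n^2 > 17/ϵ ⇔ n > (17/ϵ)^{1/2}.
Take K = (17/ϵ)^{1/2}. Then n > K implies 17/n^2 < ϵ.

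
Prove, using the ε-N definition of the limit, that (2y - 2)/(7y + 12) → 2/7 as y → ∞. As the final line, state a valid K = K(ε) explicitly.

K = (38/49)/ε

Suppose ε > 0. We seek K > 0 such that y > K implies |(2y - 2)/(7y + 12) − (2/7)| < ε.
(2y - 2)/(7y + 12) − (2/7) = (7(2y - 2) − 2(7y + 12)) / (7(7y + 12)) = -38/(7(7y + 12)).
For y > 0 we have 7y + 12 > 7y, so |(2y - 2)/(7y + 12) − (2/7)| = 38/(7(7y + 12)) < 38/(7·7y) = (38/49)/y.
Thus |(2y - 2)/(7y + 12) − (2/7)| < ε whenever y > (38/49)/ε.
Take K = (38/49)/ε. If y > K then |(2y - 2)/(7y + 12) − (2/7)| < (38/49)/y < ε.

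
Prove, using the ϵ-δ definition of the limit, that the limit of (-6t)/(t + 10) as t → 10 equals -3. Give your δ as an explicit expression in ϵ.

δ = min(10, (10/3)ϵ)

Let ϵ > 0 be given. We want δ > 0 with 0 < |t − 10| < δ ⇒ |(-6t)/(t + 10) + 3| < ϵ.
Combining over a common denominator, (-6t)/(t + 10) + 3 = [(-6t)·20 − (-60)·(t + 10)] / [20·(t + 10)] = -60(t − 10) / (20(t + 10)).
So |(-6t)/(t + 10) + 3| = 60|t − 10| / (20·|t + 10|).
Require δ ≤ 10, so |t + 10| ≥ |20| − |t − 10| > 20 − 10 = 10.
Hence |(-6t)/(t + 10) + 3| < 60|t − 10|/(20·10) = (3/10)|t − 10|, which is < ϵ once |t − 10| < (10/3)ϵ.
Take δ = min(10, (10/3)ϵ). Then 0 < |t − 10| < δ forces both bounds, so |(-6t)/(t + 10) + 3| < ϵ.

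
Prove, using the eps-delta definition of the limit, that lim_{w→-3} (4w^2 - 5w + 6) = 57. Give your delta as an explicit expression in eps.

delta = min(1, eps/33)

Suppose eps > 0. We want delta > 0 such that 0 < |w + 3| < delta implies |(4w^2 - 5w + 6) − 57| < eps.
(4w^2 - 5w + 6) − 57 = 4w^2 - 5w - 51 = (w + 3)(4w - 17).
So |(4w^2 - 5w + 6) − 57| = |w + 3|·|4w - 17|.
Assume first that |w + 3| < 1, so |w| < 4. Then |4w - 17| ≤ 4·4 + 17 = 33.
Hence |(4w^2 - 5w + 6) − 57| ≤ 33|w + 3| < eps provided |w + 3| < eps/33.
Take delta = min(1, eps/33). Then 0 < |w + 3| < delta gives both |w + 3| < 1 and |w + 3| < eps/33, so |(4w^2 - 5w + 6) − 57| < eps.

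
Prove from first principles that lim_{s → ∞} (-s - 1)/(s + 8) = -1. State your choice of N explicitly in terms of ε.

N = 7/ε

Fix ε > 0. We seek N > 0 such that s > N implies |(-s - 1)/(s + 8) + 1| < ε.
(-s - 1)/(s + 8) + 1 = ((-s - 1) − (-1)(s + 8)) / ((s + 8)) = 7/((s + 8)).
For s > 0 we have s + 8 > s, so |(-s - 1)/(s + 8) + 1| = 7/((s + 8)) < 7/(s) = 7/s.
Thus |(-s - 1)/(s + 8) + 1| < ε whenever s > 7/ε.
Take N = 7/ε. If s > N then |(-s - 1)/(s + 8) + 1| < 7/s < ε.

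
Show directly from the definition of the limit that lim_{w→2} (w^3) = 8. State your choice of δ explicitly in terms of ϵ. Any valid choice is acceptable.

Suppose ϵ > 0. We seek δ > 0 with 0 < |w − 2| < δ ⇒ |w^3 − 8| < ϵ.
Factor: w^3 − 8 = (w − 2)(w^2 + 2w + 4), so |w^3 − 8| = |w − 2|·|w^2 + 2w + 4|.
Impose δ ≤ 1 so that |w| < 3; then |w^2 + 2w + 4| ≤ 19.
Hence |w^3 − 8| ≤ 19|w − 2|, which is < ϵ once |w − 2| < ϵ/19.
Take δ = min(1, ϵ/19). If 0 < |w − 2| < δ then both bounds hold and |w^3 − 8| ≤ 19|w − 2| < 19·(ϵ/19) = ϵ.

δ = min(1, ϵ/19)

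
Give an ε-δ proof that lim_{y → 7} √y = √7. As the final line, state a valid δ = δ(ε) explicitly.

Let ε > 0. We want δ > 0 such that 0 < |y − 7| < δ implies |√y − √7| < ε.
Multiplying by the conjugate, |√y − √7| = |y − 7|/(√y + √7).
Restrict δ ≤ 7 so that |y − 7| < 7 forces y > 0, and then √y + √7 > √7.
Hence |√y − √7| < |y − 7|/√7, which is < ε once |y − 7| < √7·ε.
Take δ = min(7, √7·ε). If 0 < |y − 7| < δ then y > 0 and |√y − √7| < |y − 7|/√7 < ε.

δ = min(7, √7·ε)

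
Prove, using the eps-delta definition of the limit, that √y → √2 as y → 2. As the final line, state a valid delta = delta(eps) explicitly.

Let eps > 0 be given. We want delta > 0 such that 0 < |y − 2| < delta implies |√y − √2| < eps.
Rationalise: √y − √2 = (y − 2)/(√y + √2), so |√y − √2| = |y − 2|/(√y + √2).
Restrict delta ≤ 2 so that |y − 2| < 2 forces y > 0, and then √y + √2 > √2.
Hence |√y − √2| < |y − 2|/√2, which is < eps once |y − 2| < √2·eps.
Take delta = min(2, √2·eps). If 0 < |y − 2| < delta then y > 0 and |√y − √2| < |y − 2|/√2 < eps.

delta = min(2, √2·eps)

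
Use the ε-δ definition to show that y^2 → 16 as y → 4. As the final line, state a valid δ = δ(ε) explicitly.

δ = min(1, ε/9)

Fix ε > 0. We seek δ > 0 with 0 < |y − 4| < δ ⇒ |y^2 − 16| < ε.
Factor: y^2 − 16 = (y − 4)(y + 4), so |y^2 − 16| = |y − 4|·|y + 4|.
Impose δ ≤ 1 so that |y| < 5; then |y + 4| ≤ 9.
Hence |y^2 − 16| ≤ 9|y − 4|, which is < ε once |y − 4| < ε/9.
Take δ = min(1, ε/9). If 0 < |y − 4| < δ then both bounds hold and |y^2 − 16| ≤ 9|y − 4| < 9·(ε/9) = ε.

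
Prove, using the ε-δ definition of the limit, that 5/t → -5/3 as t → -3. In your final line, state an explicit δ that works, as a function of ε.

Let ε > 0. We seek δ > 0 such that 0 < |t + 3| < δ implies |5/t + 5/3| < ε.
|5/t + 5/3| = 5·|-3 − t|/(3·|t|) = 5|t + 3|/(3|t|).
Require δ ≤ 3/2 so that |t| > 3 − 3/2 = 3/2, hence 3|t| > 9/2.
Then |5/t + 5/3| < 5|t + 3|/(9/2), which is < ε when |t + 3| < (9/10)ε.
Take δ = min(3/2, (9/10)ε). Then 0 < |t + 3| < δ gives both |t + 3| < 3/2 and |t + 3| < (9/10)ε, so |5/t + 5/3| < ε.

δ = min(3/2, (9/10)ε)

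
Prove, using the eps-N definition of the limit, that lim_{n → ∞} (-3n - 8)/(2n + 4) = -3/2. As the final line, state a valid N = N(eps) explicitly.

Fix eps > 0. For n ≥ 1, |(-3n - 8)/(2n + 4) + 3/2| = |-4|/(2(2n + 4)) = 4/(2(2n + 4)).
Since 2n + 4 ≥ 2n for n ≥ 1, this is ≤ 4/(2·2n) = 1/n.
So |(-3n - 8)/(2n + 4) + 3/2| < eps whenever n > 1/eps.
Take N = 1/eps. If n > N then |(-3n - 8)/(2n + 4) + 3/2| ≤ 1/n < eps.

N = 1/eps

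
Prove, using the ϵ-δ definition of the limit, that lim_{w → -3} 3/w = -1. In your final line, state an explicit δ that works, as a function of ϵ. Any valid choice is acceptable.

Let ϵ > 0. We seek δ > 0 such that 0 < |w + 3| < δ implies |3/w + 1| < ϵ.
|3/w + 1| = 3·|-3 − w|/(3·|w|) = 3|w + 3|/(3|w|).
Restrict δ ≤ 3/2. Then |w + 3| < 3/2 gives |w| > 3/2, so 3|w| > 9/2.
Then |3/w + 1| < 3|w + 3|/(9/2), which is < ϵ when |w + 3| < (3/2)ϵ.
Take δ = min(3/2, (3/2)ϵ). Then 0 < |w + 3| < δ gives both |w + 3| < 3/2 and |w + 3| < (3/2)ϵ, so |3/w + 1| < ϵ.

δ = min(3/2, (3/2)ϵ)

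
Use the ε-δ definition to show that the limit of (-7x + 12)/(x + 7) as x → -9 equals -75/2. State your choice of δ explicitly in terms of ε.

δ = min(1, (2/61)ε)

Fix ε > 0. We want δ > 0 with 0 < |x + 9| < δ ⇒ |(-7x + 12)/(x + 7) + 75/2| < ε.
Combining over a common denominator, (-7x + 12)/(x + 7) + 75/2 = [(-7x + 12)·(-2) − 75·(x + 7)] / [(-2)·(x + 7)] = -61(x + 9) / ((-2)(x + 7)).
So |(-7x + 12)/(x + 7) + 75/2| = 61|x + 9| / (2·|x + 7|).
Require δ ≤ 1, so |x + 7| ≥ |-2| − |x + 9| > 2 − 1 = 1.
Hence |(-7x + 12)/(x + 7) + 75/2| < 61|x + 9|/(2·1) = (61/2)|x + 9|, which is < ε once |x + 9| < (2/61)ε.
Take δ = min(1, (2/61)ε). Then 0 < |x + 9| < δ forces both bounds, so |(-7x + 12)/(x + 7) + 75/2| < ε.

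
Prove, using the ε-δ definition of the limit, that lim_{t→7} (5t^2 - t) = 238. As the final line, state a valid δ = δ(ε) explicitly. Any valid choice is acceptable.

δ = min(1, ε/74)

Let ε > 0 be given. We want δ > 0 such that 0 < |t − 7| < δ implies |(5t^2 - t) − 238| < ε.
(5t^2 - t) − 238 = 5t^2 - t - 238 = (t − 7)(5t + 34).
So |(5t^2 - t) − 238| = |t − 7|·|5t + 34|.
Require δ ≤ 1. Then |t − 7| < 1 gives |t| < 8, and by the triangle inequality |5t + 34| ≤ 5·8 + 34 = 74.
Hence |(5t^2 - t) − 238| ≤ 74|t − 7| < ε provided |t − 7| < ε/74.
Choosing δ = min(1, ε/74) ensures both conditions, hence |(5t^2 - t) − 238| < ε.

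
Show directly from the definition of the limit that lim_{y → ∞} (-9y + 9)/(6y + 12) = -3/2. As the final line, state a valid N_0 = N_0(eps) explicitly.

N_0 = (9/2)/eps

Let eps > 0. We seek N_0 > 0 such that y > N_0 implies |(-9y + 9)/(6y + 12) + 3/2| < eps.
(-9y + 9)/(6y + 12) + 3/2 = (6(-9y + 9) − (-9)(6y + 12)) / (6(6y + 12)) = 162/(6(6y + 12)).
For y > 0 we have 6y + 12 > 6y, so |(-9y + 9)/(6y + 12) + 3/2| = 162/(6(6y + 12)) < 162/(6·6y) = (9/2)/y.
Thus |(-9y + 9)/(6y + 12) + 3/2| < eps whenever y > (9/2)/eps.
Take N_0 = (9/2)/eps. If y > N_0 then |(-9y + 9)/(6y + 12) + 3/2| < (9/2)/y < eps.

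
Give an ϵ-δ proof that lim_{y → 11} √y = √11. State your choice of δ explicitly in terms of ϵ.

δ = min(11, √11·ϵ)

Let ϵ > 0. We want δ > 0 such that 0 < |y − 11| < δ implies |√y − √11| < ϵ.
Rationalise: √y − √11 = (y − 11)/(√y + √11), so |√y − √11| = |y − 11|/(√y + √11).
Restrict δ ≤ 11 so that |y − 11| < 11 forces y > 0, and then √y + √11 > √11.
Hence |√y − √11| < |y − 11|/√11, which is < ϵ once |y − 11| < √11·ϵ.
Take δ = min(11, √11·ϵ). If 0 < |y − 11| < δ then y > 0 and |√y − √11| < |y − 11|/√11 < ϵ.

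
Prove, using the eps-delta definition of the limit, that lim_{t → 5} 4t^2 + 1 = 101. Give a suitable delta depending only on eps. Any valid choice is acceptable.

delta = min(2, eps/48)

Suppose eps > 0. We want delta > 0 such that 0 < |t − 5| < delta implies |(4t^2 + 1) − 101| < eps.
(4t^2 + 1) − 101 = 4t^2 - 100 = (t − 5)(4t + 20).
So |(4t^2 + 1) − 101| = |t − 5|·|4t + 20|.
Assume first that |t − 5| < 2, so |t| < 7. Then |4t + 20| ≤ 4·7 + 20 = 48.
Hence |(4t^2 + 1) − 101| ≤ 48|t − 5| < eps provided |t − 5| < eps/48.
Choosing delta = min(2, eps/48) ensures both conditions, hence |(4t^2 + 1) − 101| < eps.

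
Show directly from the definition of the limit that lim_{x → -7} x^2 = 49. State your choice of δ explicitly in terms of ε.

Fix ε > 0. We seek δ > 0 with 0 < |x + 7| < δ ⇒ |x^2 − 49| < ε.
Factor: x^2 − 49 = (x + 7)(x - 7), so |x^2 − 49| = |x + 7|·|x - 7|.
Restrict δ ≤ 1. Then |x + 7| < 1 gives |x| < 8, so by the triangle inequality |x - 7| ≤ 8 + 7 = 15.
Hence |x^2 − 49| ≤ 15|x + 7|, which is < ε once |x + 7| < ε/15.
Take δ = min(1, ε/15). If 0 < |x + 7| < δ then both bounds hold and |x^2 − 49| ≤ 15|x + 7| < 15·(ε/15) = ε.

δ = min(1, ε/15)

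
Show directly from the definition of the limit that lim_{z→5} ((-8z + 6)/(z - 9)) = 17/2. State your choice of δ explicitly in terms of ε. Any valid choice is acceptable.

Fix ε > 0. We want δ > 0 with 0 < |z − 5| < δ ⇒ |(-8z + 6)/(z - 9) − (17/2)| < ε.
Combining over a common denominator, (-8z + 6)/(z - 9) − (17/2) = [(-8z + 6)·(-4) − (-34)·(z - 9)] / [(-4)·(z - 9)] = 66(z − 5) / ((-4)(z - 9)).
So |(-8z + 6)/(z - 9) − (17/2)| = 66|z − 5| / (4·|z − 9|).
Require δ ≤ 2, so |z − 9| ≥ |-4| − |z − 5| > 4 − 2 = 2.
Hence |(-8z + 6)/(z - 9) − (17/2)| < 66|z − 5|/(4·2) = (33/4)|z − 5|, which is < ε once |z − 5| < (4/33)ε.
Take δ = min(2, (4/33)ε). Then 0 < |z − 5| < δ forces both bounds, so |(-8z + 6)/(z - 9) − (17/2)| < ε.

δ = min(2, (4/33)ε)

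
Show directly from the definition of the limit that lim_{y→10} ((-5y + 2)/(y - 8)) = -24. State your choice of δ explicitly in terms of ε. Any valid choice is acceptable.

Let ε > 0. We want δ > 0 with 0 < |y − 10| < δ ⇒ |(-5y + 2)/(y - 8) + 24| < ε.
Combining over a common denominator, (-5y + 2)/(y - 8) + 24 = [(-5y + 2)·2 − (-48)·(y - 8)] / [2·(y - 8)] = 38(y − 10) / (2(y - 8)).
So |(-5y + 2)/(y - 8) + 24| = 38|y − 10| / (2·|y − 8|).
Require δ ≤ 1, so |y − 8| ≥ |2| − |y − 10| > 2 − 1 = 1.
Hence |(-5y + 2)/(y - 8) + 24| < 38|y − 10|/(2·1) = 19|y − 10|, which is < ε once |y − 10| < (1/19)ε.
Take δ = min(1, (1/19)ε). Then 0 < |y − 10| < δ forces both bounds, so |(-5y + 2)/(y - 8) + 24| < ε.

δ = min(1, (1/19)ε)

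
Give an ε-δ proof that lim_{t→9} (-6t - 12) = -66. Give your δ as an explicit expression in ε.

Fix ε > 0. We need δ > 0 so that 0 < |t − 9| < δ implies |(-6t - 12) + 66| < ε.
Since (-6t - 12) + 66 = -6(t − 9), we have |(-6t - 12) + 66| = 6|t − 9|.
So 6|t − 9| < ε exactly when |t − 9| < ε/6.
Choosing δ = ε/6 gives |(-6t - 12) + 66| = 6|t − 9| < ε whenever |t − 9| < δ.

δ = ε/6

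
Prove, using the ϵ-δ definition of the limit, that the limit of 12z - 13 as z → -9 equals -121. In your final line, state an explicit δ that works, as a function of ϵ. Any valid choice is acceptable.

δ = ϵ/12

Let ϵ > 0 be given. We need δ > 0 so that 0 < |z + 9| < δ implies |(12z - 13) + 121| < ϵ.
|(12z - 13) + 121| = |12z + 108| = 12|z + 9|.
Thus it suffices that |z + 9| < ϵ/12.
Choosing δ = ϵ/12 gives |(12z - 13) + 121| = 12|z + 9| < ϵ whenever |z + 9| < δ.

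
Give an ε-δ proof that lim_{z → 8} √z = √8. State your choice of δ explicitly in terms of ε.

δ = min(8, √8·ε)

Suppose ε > 0. We want δ > 0 such that 0 < |z − 8| < δ implies |√z − √8| < ε.
Rationalise: √z − √8 = (z − 8)/(√z + √8), so |√z − √8| = |z − 8|/(√z + √8).
Restrict δ ≤ 8 so that |z − 8| < 8 forces z > 0, and then √z + √8 > √8.
Hence |√z − √8| < |z − 8|/√8, which is < ε once |z − 8| < √8·ε.
Take δ = min(8, √8·ε). If 0 < |z − 8| < δ then z > 0 and |√z − √8| < |z − 8|/√8 < ε.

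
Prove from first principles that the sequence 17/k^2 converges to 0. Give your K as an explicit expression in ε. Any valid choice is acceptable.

K = (17/ε)^{1/2}

Let ε > 0. For k ≥ 1, |17/k^2 − 0| = 17/k^2.
17/k^2 < ε ⇔ k^2 > 17/ε ⇔ k > (17/ε)^{1/2}.
Take K = (17/ε)^{1/2}. Then k > K implies 17/k^2 < ε.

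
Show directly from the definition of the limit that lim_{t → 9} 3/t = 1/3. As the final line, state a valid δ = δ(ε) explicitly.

δ = min(9/2, (27/2)ε)

Let ε > 0 be given. We seek δ > 0 such that 0 < |t − 9| < δ implies |3/t − (1/3)| < ε.
|3/t − (1/3)| = 3·|9 − t|/(9·|t|) = 3|t − 9|/(9|t|).
Restrict δ ≤ 9/2. Then |t − 9| < 9/2 gives |t| > 9/2, so 9|t| > 81/2.
Then |3/t − (1/3)| < 3|t − 9|/(81/2), which is < ε when |t − 9| < (27/2)ε.
Take δ = min(9/2, (27/2)ε). Then 0 < |t − 9| < δ gives both |t − 9| < 9/2 and |t − 9| < (27/2)ε, so |3/t − (1/3)| < ε.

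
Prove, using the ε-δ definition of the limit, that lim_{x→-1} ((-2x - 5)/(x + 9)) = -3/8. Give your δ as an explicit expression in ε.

Suppose ε > 0. We want δ > 0 with 0 < |x + 1| < δ ⇒ |(-2x - 5)/(x + 9) + 3/8| < ε.
Combining over a common denominator, (-2x - 5)/(x + 9) + 3/8 = [(-2x - 5)·8 − (-3)·(x + 9)] / [8·(x + 9)] = -13(x + 1) / (8(x + 9)).
So |(-2x - 5)/(x + 9) + 3/8| = 13|x + 1| / (8·|x + 9|).
Require δ ≤ 4, so |x + 9| ≥ |8| − |x + 1| > 8 − 4 = 4.
Hence |(-2x - 5)/(x + 9) + 3/8| < 13|x + 1|/(8·4) = (13/32)|x + 1|, which is < ε once |x + 1| < (32/13)ε.
Take δ = min(4, (32/13)ε). Then 0 < |x + 1| < δ forces both bounds, so |(-2x - 5)/(x + 9) + 3/8| < ε.

δ = min(4, (32/13)ε)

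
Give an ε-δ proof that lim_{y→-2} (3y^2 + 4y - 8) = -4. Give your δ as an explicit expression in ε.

Let ε > 0 be given. We want δ > 0 such that 0 < |y + 2| < δ implies |(3y^2 + 4y - 8) + 4| < ε.
(3y^2 + 4y - 8) + 4 = 3y^2 + 4y - 4 = (y + 2)(3y - 2).
So |(3y^2 + 4y - 8) + 4| = |y + 2|·|3y - 2|.
Assume first that |y + 2| < 2, so |y| < 4. Then |3y - 2| ≤ 3·4 + 2 = 14.
Hence |(3y^2 + 4y - 8) + 4| ≤ 14|y + 2| < ε provided |y + 2| < ε/14.
Choosing δ = min(2, ε/14) ensures both conditions, hence |(3y^2 + 4y - 8) + 4| < ε.

δ = min(2, ε/14)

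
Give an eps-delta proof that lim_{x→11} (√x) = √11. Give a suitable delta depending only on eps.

Fix eps > 0. We want delta > 0 such that 0 < |x − 11| < delta implies |√x − √11| < eps.
Multiplying by the conjugate, |√x − √11| = |x − 11|/(√x + √11).
Restrict delta ≤ 11 so that |x − 11| < 11 forces x > 0, and then √x + √11 > √11.
Hence |√x − √11| < |x − 11|/√11, which is < eps once |x − 11| < √11·eps.
Take delta = min(11, √11·eps). If 0 < |x − 11| < delta then x > 0 and |√x − √11| < |x − 11|/√11 < eps.

delta = min(11, √11·eps)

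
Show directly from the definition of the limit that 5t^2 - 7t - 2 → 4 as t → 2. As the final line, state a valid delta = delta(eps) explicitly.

Fix eps > 0. We want delta > 0 such that 0 < |t − 2| < delta implies |(5t^2 - 7t - 2) − 4| < eps.
(5t^2 - 7t - 2) − 4 = 5t^2 - 7t - 6 = (t − 2)(5t + 3).
So |(5t^2 - 7t - 2) − 4| = |t − 2|·|5t + 3|.
Assume first that |t − 2| < 1, so |t| < 3. Then |5t + 3| ≤ 5·3 + 3 = 18.
Hence |(5t^2 - 7t - 2) − 4| ≤ 18|t − 2| < eps provided |t − 2| < eps/18.
Take delta = min(1, eps/18). Then 0 < |t − 2| < delta gives both |t − 2| < 1 and |t − 2| < eps/18, so |(5t^2 - 7t - 2) − 4| < eps.

delta = min(1, eps/18)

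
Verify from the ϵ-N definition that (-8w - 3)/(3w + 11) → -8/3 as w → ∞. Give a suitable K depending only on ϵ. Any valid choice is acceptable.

Let ϵ > 0. We seek K > 0 such that w > K implies |(-8w - 3)/(3w + 11) + 8/3| < ϵ.
(-8w - 3)/(3w + 11) + 8/3 = (3(-8w - 3) − (-8)(3w + 11)) / (3(3w + 11)) = 79/(3(3w + 11)).
For w > 0 we have 3w + 11 > 3w, so |(-8w - 3)/(3w + 11) + 8/3| = 79/(3(3w + 11)) < 79/(3·3w) = (79/9)/w.
Thus |(-8w - 3)/(3w + 11) + 8/3| < ϵ whenever w > (79/9)/ϵ.
Take K = (79/9)/ϵ. If w > K then |(-8w - 3)/(3w + 11) + 8/3| < (79/9)/w < ϵ.

K = (79/9)/ϵ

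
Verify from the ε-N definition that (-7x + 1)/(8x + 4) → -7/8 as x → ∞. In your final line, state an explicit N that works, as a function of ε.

Suppose ε > 0. We seek N > 0 such that x > N implies |(-7x + 1)/(8x + 4) + 7/8| < ε.
(-7x + 1)/(8x + 4) + 7/8 = (8(-7x + 1) − (-7)(8x + 4)) / (8(8x + 4)) = 36/(8(8x + 4)).
For x > 0 we have 8x + 4 > 8x, so |(-7x + 1)/(8x + 4) + 7/8| = 36/(8(8x + 4)) < 36/(8·8x) = (9/16)/x.
Thus |(-7x + 1)/(8x + 4) + 7/8| < ε whenever x > (9/16)/ε.
Take N = (9/16)/ε. If x > N then |(-7x + 1)/(8x + 4) + 7/8| < (9/16)/x < ε.

N = (9/16)/ε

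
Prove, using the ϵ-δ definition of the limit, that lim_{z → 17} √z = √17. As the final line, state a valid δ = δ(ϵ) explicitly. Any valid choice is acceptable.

δ = min(17, √17·ϵ)

Let ϵ > 0 be given. We want δ > 0 such that 0 < |z − 17| < δ implies |√z − √17| < ϵ.
Rationalise: √z − √17 = (z − 17)/(√z + √17), so |√z − √17| = |z − 17|/(√z + √17).
Restrict δ ≤ 17 so that |z − 17| < 17 forces z > 0, and then √z + √17 > √17.
Hence |√z − √17| < |z − 17|/√17, which is < ϵ once |z − 17| < √17·ϵ.
Take δ = min(17, √17·ϵ). If 0 < |z − 17| < δ then z > 0 and |√z − √17| < |z − 17|/√17 < ϵ.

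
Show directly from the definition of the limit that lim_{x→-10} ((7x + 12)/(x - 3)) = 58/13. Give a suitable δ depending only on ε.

Suppose ε > 0. We want δ > 0 with 0 < |x + 10| < δ ⇒ |(7x + 12)/(x - 3) − (58/13)| < ε.
Combining over a common denominator, (7x + 12)/(x - 3) − (58/13) = [(7x + 12)·(-13) − (-58)·(x - 3)] / [(-13)·(x - 3)] = -33(x + 10) / ((-13)(x - 3)).
So |(7x + 12)/(x - 3) − (58/13)| = 33|x + 10| / (13·|x − 3|).
Restrict δ ≤ 13/2. Then |x + 10| < 13/2 gives |x − 3| = |(x + 10) + (-13)| ≥ 13 − 13/2 = 13/2.
Hence |(7x + 12)/(x - 3) − (58/13)| < 33|x + 10|/(13·(13/2)) = (66/169)|x + 10|, which is < ε once |x + 10| < (169/66)ε.
Take δ = min(13/2, (169/66)ε). Then 0 < |x + 10| < δ forces both bounds, so |(7x + 12)/(x - 3) − (58/13)| < ε.

δ = min(13/2, (169/66)ε)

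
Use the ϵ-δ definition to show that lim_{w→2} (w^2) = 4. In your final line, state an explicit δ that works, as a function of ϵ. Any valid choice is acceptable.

δ = min(1, ϵ/5)

Let ϵ > 0. We seek δ > 0 with 0 < |w − 2| < δ ⇒ |w^2 − 4| < ϵ.
Factor: w^2 − 4 = (w − 2)(w + 2), so |w^2 − 4| = |w − 2|·|w + 2|.
Impose δ ≤ 1 so that |w| < 3; then |w + 2| ≤ 5.
Hence |w^2 − 4| ≤ 5|w − 2|, which is < ϵ once |w − 2| < ϵ/5.
Take δ = min(1, ϵ/5). If 0 < |w − 2| < δ then both bounds hold and |w^2 − 4| ≤ 5|w − 2| < 5·(ϵ/5) = ϵ.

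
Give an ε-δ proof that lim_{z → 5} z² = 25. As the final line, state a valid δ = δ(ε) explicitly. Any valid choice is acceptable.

Let ε > 0 be given. We seek δ > 0 with 0 < |z − 5| < δ ⇒ |z² − 25| < ε.
Factor: z² − 25 = (z − 5)(z + 5), so |z² − 25| = |z − 5|·|z + 5|.
Impose δ ≤ 1 so that |z| < 6; then |z + 5| ≤ 11.
Hence |z² − 25| ≤ 11|z − 5|, which is < ε once |z − 5| < ε/11.
Take δ = min(1, ε/11). If 0 < |z − 5| < δ then both bounds hold and |z² − 25| ≤ 11|z − 5| < 11·(ε/11) = ε.

δ = min(1, ε/11)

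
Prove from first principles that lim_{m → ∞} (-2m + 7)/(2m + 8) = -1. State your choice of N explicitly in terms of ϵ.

Let ϵ > 0 be given. For m ≥ 1, |(-2m + 7)/(2m + 8) + 1| = |30|/(2(2m + 8)) = 30/(2(2m + 8)).
Since 2m + 8 ≥ 2m for m ≥ 1, this is ≤ 30/(2·2m) = (15/2)/m.
So |(-2m + 7)/(2m + 8) + 1| < ϵ whenever m > (15/2)/ϵ.
Take N = (15/2)/ϵ. If m > N then |(-2m + 7)/(2m + 8) + 1| ≤ (15/2)/m < ϵ.

N = (15/2)/ϵ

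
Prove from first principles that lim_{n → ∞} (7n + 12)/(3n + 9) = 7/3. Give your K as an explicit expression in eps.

K = 3/eps

Let eps > 0. For n ≥ 1, |(7n + 12)/(3n + 9) − (7/3)| = |-27|/(3(3n + 9)) = 27/(3(3n + 9)).
Since 3n + 9 ≥ 3n for n ≥ 1, this is ≤ 27/(3·3n) = 3/n.
So |(7n + 12)/(3n + 9) − (7/3)| < eps whenever n > 3/eps.
Take K = 3/eps. If n > K then |(7n + 12)/(3n + 9) − (7/3)| ≤ 3/n < eps.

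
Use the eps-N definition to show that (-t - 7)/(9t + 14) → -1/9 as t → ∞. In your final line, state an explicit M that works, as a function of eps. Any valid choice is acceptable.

Suppose eps > 0. We seek M > 0 such that t > M implies |(-t - 7)/(9t + 14) + 1/9| < eps.
(-t - 7)/(9t + 14) + 1/9 = (9(-t - 7) − (-1)(9t + 14)) / (9(9t + 14)) = -49/(9(9t + 14)).
For t > 0 we have 9t + 14 > 9t, so |(-t - 7)/(9t + 14) + 1/9| = 49/(9(9t + 14)) < 49/(9·9t) = (49/81)/t.
Thus |(-t - 7)/(9t + 14) + 1/9| < eps whenever t > (49/81)/eps.
Take M = (49/81)/eps. If t > M then |(-t - 7)/(9t + 14) + 1/9| < (49/81)/t < eps.

M = (49/81)/eps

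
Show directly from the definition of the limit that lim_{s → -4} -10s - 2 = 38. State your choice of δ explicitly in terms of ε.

Let ε > 0. We need δ > 0 so that 0 < |s + 4| < δ implies |(-10s - 2) − 38| < ε.
Since (-10s - 2) − 38 = -10(s + 4), we have |(-10s - 2) − 38| = 10|s + 4|.
So 10|s + 4| < ε exactly when |s + 4| < ε/10.
Choosing δ = ε/10 gives |(-10s - 2) − 38| = 10|s + 4| < ε whenever |s + 4| < δ.

δ = ε/10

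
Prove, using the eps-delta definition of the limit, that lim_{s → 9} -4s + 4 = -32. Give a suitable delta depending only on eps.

Fix eps > 0. We need delta > 0 so that 0 < |s − 9| < delta implies |(-4s + 4) + 32| < eps.
Since (-4s + 4) + 32 = -4(s − 9), we have |(-4s + 4) + 32| = 4|s − 9|.
So 4|s − 9| < eps exactly when |s − 9| < eps/4.
Take delta = eps/4. If 0 < |s − 9| < delta then |(-4s + 4) + 32| = 4|s − 9| < 4·(eps/4) = eps.

delta = eps/4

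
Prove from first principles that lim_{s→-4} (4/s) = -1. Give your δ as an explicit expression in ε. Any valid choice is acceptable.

δ = min(2, 2ε)

Fix ε > 0. We seek δ > 0 such that 0 < |s + 4| < δ implies |4/s + 1| < ε.
|4/s + 1| = 4·|-4 − s|/(4·|s|) = 4|s + 4|/(4|s|).
Require δ ≤ 2 so that |s| > 4 − 2 = 2, hence 4|s| > 8.
Then |4/s + 1| < 4|s + 4|/8, which is < ε when |s + 4| < 2ε.
Take δ = min(2, 2ε). Then 0 < |s + 4| < δ gives both |s + 4| < 2 and |s + 4| < 2ε, so |4/s + 1| < ε.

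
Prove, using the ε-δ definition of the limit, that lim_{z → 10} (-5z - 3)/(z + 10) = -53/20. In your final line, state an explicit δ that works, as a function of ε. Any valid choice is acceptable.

Let ε > 0. We want δ > 0 with 0 < |z − 10| < δ ⇒ |(-5z - 3)/(z + 10) + 53/20| < ε.
Combining over a common denominator, (-5z - 3)/(z + 10) + 53/20 = [(-5z - 3)·20 − (-53)·(z + 10)] / [20·(z + 10)] = -47(z − 10) / (20(z + 10)).
So |(-5z - 3)/(z + 10) + 53/20| = 47|z − 10| / (20·|z + 10|).
Require δ ≤ 10, so |z + 10| ≥ |20| − |z − 10| > 20 − 10 = 10.
Hence |(-5z - 3)/(z + 10) + 53/20| < 47|z − 10|/(20·10) = (47/200)|z − 10|, which is < ε once |z − 10| < (200/47)ε.
Take δ = min(10, (200/47)ε). Then 0 < |z − 10| < δ forces both bounds, so |(-5z - 3)/(z + 10) + 53/20| < ε.

δ = min(10, (200/47)ε)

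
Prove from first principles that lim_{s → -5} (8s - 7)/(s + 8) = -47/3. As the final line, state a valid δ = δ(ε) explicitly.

δ = min(3/2, (9/142)ε)

Let ε > 0 be given. We want δ > 0 with 0 < |s + 5| < δ ⇒ |(8s - 7)/(s + 8) + 47/3| < ε.
Combining over a common denominator, (8s - 7)/(s + 8) + 47/3 = [(8s - 7)·3 − (-47)·(s + 8)] / [3·(s + 8)] = 71(s + 5) / (3(s + 8)).
So |(8s - 7)/(s + 8) + 47/3| = 71|s + 5| / (3·|s + 8|).
Restrict δ ≤ 3/2. Then |s + 5| < 3/2 gives |s + 8| = |(s + 5) + 3| ≥ 3 − 3/2 = 3/2.
Hence |(8s - 7)/(s + 8) + 47/3| < 71|s + 5|/(3·(3/2)) = (142/9)|s + 5|, which is < ε once |s + 5| < (9/142)ε.
Take δ = min(3/2, (9/142)ε). Then 0 < |s + 5| < δ forces both bounds, so |(8s - 7)/(s + 8) + 47/3| < ε.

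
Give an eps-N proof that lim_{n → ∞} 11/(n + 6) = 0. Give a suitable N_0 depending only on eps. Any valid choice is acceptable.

N_0 = 11/eps

Let eps > 0. For n ≥ 1, |11/(n + 6) − 0| = 11/(n + 6) ≤ 11/n.
We need 11/n < eps, i.e. n > 11/eps.
Take N_0 = 11/eps. If n > N_0 then |11/(n + 6)| ≤ 11/n < eps.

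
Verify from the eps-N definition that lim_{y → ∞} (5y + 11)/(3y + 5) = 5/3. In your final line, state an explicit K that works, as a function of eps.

K = (8/9)/eps

Suppose eps > 0. We seek K > 0 such that y > K implies |(5y + 11)/(3y + 5) − (5/3)| < eps.
(5y + 11)/(3y + 5) − (5/3) = (3(5y + 11) − 5(3y + 5)) / (3(3y + 5)) = 8/(3(3y + 5)).
For y > 0 we have 3y + 5 > 3y, so |(5y + 11)/(3y + 5) − (5/3)| = 8/(3(3y + 5)) < 8/(3·3y) = (8/9)/y.
Thus |(5y + 11)/(3y + 5) − (5/3)| < eps whenever y > (8/9)/eps.
Take K = (8/9)/eps. If y > K then |(5y + 11)/(3y + 5) − (5/3)| < (8/9)/y < eps.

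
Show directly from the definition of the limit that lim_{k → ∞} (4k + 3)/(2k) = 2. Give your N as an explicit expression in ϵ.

Let ϵ > 0 be given. For k ≥ 1, |(4k + 3)/(2k) − 2| = |6|/(2(2k)) = 6/(2(2k)).
Since 2k ≥ 2k for k ≥ 1, this is ≤ 6/(2·2k) = (3/2)/k.
So |(4k + 3)/(2k) − 2| < ϵ whenever k > (3/2)/ϵ.
Take N = (3/2)/ϵ. If k > N then |(4k + 3)/(2k) − 2| ≤ (3/2)/k < ϵ.

N = (3/2)/ϵ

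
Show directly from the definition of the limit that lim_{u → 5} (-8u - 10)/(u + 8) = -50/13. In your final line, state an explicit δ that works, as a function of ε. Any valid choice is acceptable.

δ = min(13/2, (169/108)ε)

Let ε > 0 be given. We want δ > 0 with 0 < |u − 5| < δ ⇒ |(-8u - 10)/(u + 8) + 50/13| < ε.
Combining over a common denominator, (-8u - 10)/(u + 8) + 50/13 = [(-8u - 10)·13 − (-50)·(u + 8)] / [13·(u + 8)] = -54(u − 5) / (13(u + 8)).
So |(-8u - 10)/(u + 8) + 50/13| = 54|u − 5| / (13·|u + 8|).
Restrict δ ≤ 13/2. Then |u − 5| < 13/2 gives |u + 8| = |(u − 5) + 13| ≥ 13 − 13/2 = 13/2.
Hence |(-8u - 10)/(u + 8) + 50/13| < 54|u − 5|/(13·(13/2)) = (108/169)|u − 5|, which is < ε once |u − 5| < (169/108)ε.
Take δ = min(13/2, (169/108)ε). Then 0 < |u − 5| < δ forces both bounds, so |(-8u - 10)/(u + 8) + 50/13| < ε.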